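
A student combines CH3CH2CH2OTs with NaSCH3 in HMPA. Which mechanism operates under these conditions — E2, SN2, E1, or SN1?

SN2

Conditions: a primary substrate with a strong nucleophile in the polar aprotic solvent HMPA.
These conditions are the textbook signature of the SN2 pathway.
An unhindered substrate with a strong nucleophile in a polar aprotic solvent favours one-step backside displacement.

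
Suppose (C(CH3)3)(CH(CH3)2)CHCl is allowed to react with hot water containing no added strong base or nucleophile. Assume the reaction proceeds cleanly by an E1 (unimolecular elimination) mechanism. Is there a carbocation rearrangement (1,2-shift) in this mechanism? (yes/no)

yes

The first-formed carbocation is secondary.
The adjacent isopropyl carbon already bears 2 other carbon substituents and has a hydrogen to migrate; after a 1,2-hydride shift from that carbon the positive charge sits on a tertiary centre.
Tertiary is more stable than secondary, so the shift occurs.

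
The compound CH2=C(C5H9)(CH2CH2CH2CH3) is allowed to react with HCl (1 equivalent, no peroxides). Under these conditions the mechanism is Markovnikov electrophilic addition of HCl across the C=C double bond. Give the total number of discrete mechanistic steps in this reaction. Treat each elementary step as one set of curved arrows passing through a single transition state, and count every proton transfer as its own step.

Step 1: Electrophilic addition begins with the π(C=C) electrons forming a bond to the proton of HCl. Following Markovnikov's rule, the resulting cation is tertiary. The H–Cl bond breaks heterolytically, releasing Cl⁻.
(No 1,2-shift: no single shift to an adjacent carbon would give a more stable cation.)
Step 2: The Cl⁻ anion donates a lone pair to the carbocation, forming the new C–Cl σ-bond and giving the neutral alkyl halide.
Total: 2 elementary steps.

2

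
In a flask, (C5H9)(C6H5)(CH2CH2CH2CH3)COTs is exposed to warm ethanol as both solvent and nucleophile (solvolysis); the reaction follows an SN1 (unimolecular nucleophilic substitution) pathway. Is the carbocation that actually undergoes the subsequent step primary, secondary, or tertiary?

tertiary

Step 1: Unassisted departure of TsO⁻ (taking the C–O bonding pair) generates a tertiary carbocation.
No single 1,2-shift to an adjacent carbon would give a more-substituted cation, so no rearrangement occurs.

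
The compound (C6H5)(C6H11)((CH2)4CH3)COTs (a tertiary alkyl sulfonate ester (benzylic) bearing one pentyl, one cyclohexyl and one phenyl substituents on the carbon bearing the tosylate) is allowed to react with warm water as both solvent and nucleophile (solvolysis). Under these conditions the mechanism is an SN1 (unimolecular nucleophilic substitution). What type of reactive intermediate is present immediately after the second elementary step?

Step 1: Rate-determining heterolysis of the C–O bond gives TsO⁻ and a tertiary carbocation.
Step 2: A lone pair on the oxygen of H2O attacks the carbocation, forming a new C–O σ-bond and an oxonium ion.
After step 2 the species present is an oxonium ion.

oxonium ion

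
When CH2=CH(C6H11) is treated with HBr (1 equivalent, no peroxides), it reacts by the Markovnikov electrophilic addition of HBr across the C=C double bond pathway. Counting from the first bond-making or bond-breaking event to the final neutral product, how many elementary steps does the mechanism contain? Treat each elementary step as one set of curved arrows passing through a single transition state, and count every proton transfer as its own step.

Step 1: Protonation of the alkene by HBr: the π bond acts as the nucleophile and picks up H⁺, giving the more stable (Markovnikov) secondary carbocation. The H–Br bond breaks heterolytically, releasing Br⁻.
Step 2: A hydride (H with its bonding pair) migrates from the adjacent cyclohexyl carbon to the cationic centre — a 1,2-hydride shift — upgrading the secondary cation to a tertiary one.
Step 3: Br⁻ captures the cation: a lone pair on Br⁻ fills the empty p orbital, producing the alkyl halide product.
Total: 3 elementary steps.

3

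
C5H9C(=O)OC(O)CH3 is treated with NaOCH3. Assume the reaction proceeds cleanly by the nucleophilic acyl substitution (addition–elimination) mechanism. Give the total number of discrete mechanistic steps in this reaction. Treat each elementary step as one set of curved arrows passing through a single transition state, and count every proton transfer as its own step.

2

Step 1: Nucleophilic addition of CH3O⁻ to the acyl carbon breaks the π(C=O) bond and yields a tetrahedral, anionic intermediate.
Step 2: An oxygen lone pair re-forms the C=O π bond as the C–O σ-bond breaks; CH3CO2⁻ is expelled.
Total: 2 elementary steps.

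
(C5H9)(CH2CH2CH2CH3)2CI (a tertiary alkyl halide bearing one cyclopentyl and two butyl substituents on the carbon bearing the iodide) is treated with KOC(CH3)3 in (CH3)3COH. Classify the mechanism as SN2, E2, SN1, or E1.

Conditions: a strong/bulky base with a tertiary substrate bearing a β-hydrogen.
These conditions are the textbook signature of the E2 pathway.
A strong (often hindered) base removes a β-H in concert with loss of the leaving group — bimolecular elimination.

E2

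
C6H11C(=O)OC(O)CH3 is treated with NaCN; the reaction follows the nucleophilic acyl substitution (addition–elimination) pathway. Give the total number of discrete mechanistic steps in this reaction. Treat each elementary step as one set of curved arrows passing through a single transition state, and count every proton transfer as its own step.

Step 1: Nucleophilic addition of CN⁻ to the acyl carbon breaks the π(C=O) bond and yields a tetrahedral, anionic intermediate.
Step 2: Collapse of the tetrahedral intermediate: the alkoxide oxygen pushes its lone pair back to re-form C=O while CH3CO2⁻ leaves.
Total: 2 elementary steps.

2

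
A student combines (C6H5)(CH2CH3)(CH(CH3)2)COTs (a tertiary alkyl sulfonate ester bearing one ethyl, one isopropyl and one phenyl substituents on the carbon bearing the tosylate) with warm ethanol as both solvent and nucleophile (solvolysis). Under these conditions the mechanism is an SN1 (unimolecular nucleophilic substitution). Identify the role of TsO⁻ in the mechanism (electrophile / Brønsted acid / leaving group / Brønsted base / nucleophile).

leaving group

Step 1: Unassisted departure of TsO⁻ (taking the C–O bonding pair) generates a tertiary carbocation.
TsO⁻ departs with both electrons of the breaking σ-bond — that is the definition of a leaving group.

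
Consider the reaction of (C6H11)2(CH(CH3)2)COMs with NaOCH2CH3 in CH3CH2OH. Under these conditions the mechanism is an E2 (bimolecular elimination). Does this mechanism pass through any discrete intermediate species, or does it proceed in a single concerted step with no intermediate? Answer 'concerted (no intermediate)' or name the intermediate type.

In one step, CH3CH2O⁻ pulls off a β-proton, the C–O bond cleaves, and a C=C double bond forms between the α- and β-carbons (E2, anti elimination).
All bond changes occur in one transition state; no discrete intermediate is formed.

concerted (no intermediate)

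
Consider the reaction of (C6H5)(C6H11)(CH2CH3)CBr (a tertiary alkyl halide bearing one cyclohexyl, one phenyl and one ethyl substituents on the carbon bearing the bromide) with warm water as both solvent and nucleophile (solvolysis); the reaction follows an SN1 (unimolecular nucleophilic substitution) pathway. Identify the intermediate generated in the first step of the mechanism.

Step 1: The C–Br bond breaks with both electrons going to the bromide; Br⁻ leaves and a tertiary carbocation remains.
After step 1 the species present is a tertiary carbocation.

tertiary carbocation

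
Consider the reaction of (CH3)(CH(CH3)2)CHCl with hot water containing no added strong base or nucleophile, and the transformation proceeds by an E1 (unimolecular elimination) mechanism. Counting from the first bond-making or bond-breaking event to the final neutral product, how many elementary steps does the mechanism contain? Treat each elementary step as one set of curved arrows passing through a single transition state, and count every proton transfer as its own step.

3

Step 1: Ionisation: the C–Cl σ-bond cleaves heterolytically; both bonding electrons depart with Cl⁻, leaving a secondary carbocation at the α-carbon.
Step 2: A 1,2-hydride shift from the adjacent isopropyl carbon moves the positive charge from the secondary centre to an adjacent carbon, generating a more stable tertiary carbocation.
Step 3: A weak base (a water molecule from the solvent) removes a proton from a carbon adjacent to the cationic centre; the electrons of that C–H bond become the new π(C=C) bond, giving the alkene.
Total: 3 elementary steps.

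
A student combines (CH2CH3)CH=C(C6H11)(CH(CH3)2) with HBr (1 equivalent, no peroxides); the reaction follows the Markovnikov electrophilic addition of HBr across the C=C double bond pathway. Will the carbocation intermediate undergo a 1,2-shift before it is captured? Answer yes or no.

The first-formed carbocation is tertiary.
No single 1,2-shift to an adjacent carbon would produce a more-substituted cation than the one already present, so no rearrangement occurs.

no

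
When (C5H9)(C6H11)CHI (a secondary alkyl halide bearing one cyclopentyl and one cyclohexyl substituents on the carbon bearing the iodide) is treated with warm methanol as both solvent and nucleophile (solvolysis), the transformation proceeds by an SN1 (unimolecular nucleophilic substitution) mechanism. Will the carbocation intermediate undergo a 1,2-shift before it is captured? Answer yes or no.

yes

The first-formed carbocation is secondary.
The adjacent cyclopentyl carbon already bears 2 other carbon substituents and has a hydrogen to migrate; after a 1,2-hydride shift from that carbon the positive charge sits on a tertiary centre.
Tertiary is more stable than secondary, so the shift occurs.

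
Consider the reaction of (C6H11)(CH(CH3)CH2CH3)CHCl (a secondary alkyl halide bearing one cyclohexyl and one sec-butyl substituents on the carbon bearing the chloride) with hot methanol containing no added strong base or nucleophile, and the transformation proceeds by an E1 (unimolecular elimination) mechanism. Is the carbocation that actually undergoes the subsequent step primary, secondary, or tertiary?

Step 1: Rate-determining heterolysis of the C–Cl bond gives Cl⁻ and a secondary carbocation.
Step 2: A hydride (H with its bonding pair) migrates from the adjacent cyclohexyl carbon to the cationic centre — a 1,2-hydride shift — upgrading the secondary cation to a tertiary one.
The cation rearranges from secondary to tertiary via a 1,2-hydride shift from the adjacent cyclohexyl carbon; the tertiary cation is what reacts next.

tertiary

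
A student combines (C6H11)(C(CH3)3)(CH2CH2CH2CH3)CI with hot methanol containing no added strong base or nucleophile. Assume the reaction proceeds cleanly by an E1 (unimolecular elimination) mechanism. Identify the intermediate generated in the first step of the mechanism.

tertiary carbocation

Step 1: Ionisation: the C–I σ-bond cleaves heterolytically; both bonding electrons depart with I⁻, leaving a tertiary carbocation at the α-carbon.
After step 1 the species present is a tertiary carbocation.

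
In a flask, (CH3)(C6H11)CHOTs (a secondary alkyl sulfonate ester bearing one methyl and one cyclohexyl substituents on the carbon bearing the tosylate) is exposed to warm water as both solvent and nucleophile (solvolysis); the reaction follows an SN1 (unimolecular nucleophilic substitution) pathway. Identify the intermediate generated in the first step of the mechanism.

secondary carbocation

Step 1: Unassisted departure of TsO⁻ (taking the C–O bonding pair) generates a secondary carbocation.
After step 1 the species present is a secondary carbocation.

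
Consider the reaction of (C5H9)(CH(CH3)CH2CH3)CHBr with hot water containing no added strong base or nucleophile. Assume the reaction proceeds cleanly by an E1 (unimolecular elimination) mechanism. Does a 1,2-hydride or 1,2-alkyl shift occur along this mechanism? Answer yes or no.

yes

The first-formed carbocation is secondary.
The adjacent sec-butyl carbon already bears 2 other carbon substituents and has a hydrogen to migrate; after a 1,2-hydride shift from that carbon the positive charge sits on a tertiary centre.
Tertiary is more stable than secondary, so the shift occurs.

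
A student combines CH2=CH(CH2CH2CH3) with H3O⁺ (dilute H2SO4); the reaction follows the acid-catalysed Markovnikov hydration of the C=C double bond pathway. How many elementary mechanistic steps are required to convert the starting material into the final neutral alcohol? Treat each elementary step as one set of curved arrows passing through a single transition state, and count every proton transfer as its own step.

3

Step 1: The π electrons of the C=C bond attack a proton of H3O⁺; Markovnikov addition places the new C–H on the less-substituted alkene carbon, so the positive charge ends up on the more-substituted carbon — a secondary carbocation. H2O is released.
(No 1,2-shift: no single shift to an adjacent carbon would give a more stable cation.)
Step 2: A lone pair on the oxygen of H2O attacks the carbocation, forming a C–O bond and an oxonium ion (a protonated alcohol).
Step 3: H2O removes a proton from the oxonium oxygen, regenerating H3O⁺ and giving the neutral alcohol.
Total: 3 elementary steps.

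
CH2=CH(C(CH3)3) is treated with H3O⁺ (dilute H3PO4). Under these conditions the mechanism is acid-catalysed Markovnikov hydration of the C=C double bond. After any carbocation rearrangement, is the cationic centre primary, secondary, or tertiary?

tertiary

Step 1: Protonation of the alkene by H3O⁺: the π bond acts as the nucleophile and picks up H⁺, giving the more stable (Markovnikov) secondary carbocation. H2O is released.
Step 2: Carbocation rearrangement: a 1,2-methyl shift from the adjacent tert-butyl carbon converts the initially-formed secondary cation into the more stable tertiary cation.
The cation rearranges from secondary to tertiary via a 1,2-methyl shift from the adjacent tert-butyl carbon; the tertiary cation is what reacts next.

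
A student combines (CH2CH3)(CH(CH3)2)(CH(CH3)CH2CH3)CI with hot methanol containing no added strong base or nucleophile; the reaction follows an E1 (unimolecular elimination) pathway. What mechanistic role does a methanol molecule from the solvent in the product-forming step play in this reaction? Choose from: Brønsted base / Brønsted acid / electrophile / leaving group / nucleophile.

Step 2: A methanol molecule (solvent) deprotonates a β-carbon; as the C–H bond breaks, those electrons form the new alkene π bond.
A methanol molecule from the solvent in the product-forming step accepts a proton in a proton-transfer step — a Brønsted base.

Brønsted base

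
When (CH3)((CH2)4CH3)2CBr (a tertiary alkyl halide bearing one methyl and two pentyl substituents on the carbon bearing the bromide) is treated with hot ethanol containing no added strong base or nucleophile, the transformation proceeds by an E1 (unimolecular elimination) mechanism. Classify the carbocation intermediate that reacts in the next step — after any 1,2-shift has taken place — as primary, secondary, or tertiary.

tertiary

Step 1: Rate-determining heterolysis of the C–Br bond gives Br⁻ and a tertiary carbocation.
No single 1,2-shift to an adjacent carbon would give a more-substituted cation, so no rearrangement occurs.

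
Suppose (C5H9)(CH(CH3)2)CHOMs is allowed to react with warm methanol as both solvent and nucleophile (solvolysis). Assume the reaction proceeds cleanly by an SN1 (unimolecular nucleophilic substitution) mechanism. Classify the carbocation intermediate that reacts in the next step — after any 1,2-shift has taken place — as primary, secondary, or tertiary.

tertiary

Step 1: Unassisted departure of MsO⁻ (taking the C–O bonding pair) generates a secondary carbocation.
Step 2: A hydride (H with its bonding pair) migrates from the adjacent isopropyl carbon to the cationic centre — a 1,2-hydride shift — upgrading the secondary cation to a tertiary one.
The cation rearranges from secondary to tertiary via a 1,2-hydride shift from the adjacent isopropyl carbon; the tertiary cation is what reacts next.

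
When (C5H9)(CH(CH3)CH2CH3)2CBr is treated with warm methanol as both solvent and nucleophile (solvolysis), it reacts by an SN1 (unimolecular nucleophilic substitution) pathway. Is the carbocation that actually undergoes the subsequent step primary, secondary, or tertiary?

tertiary

Step 1: Unassisted departure of Br⁻ (taking the C–Br bonding pair) generates a tertiary carbocation.
No single 1,2-shift to an adjacent carbon would give a more-substituted cation, so no rearrangement occurs.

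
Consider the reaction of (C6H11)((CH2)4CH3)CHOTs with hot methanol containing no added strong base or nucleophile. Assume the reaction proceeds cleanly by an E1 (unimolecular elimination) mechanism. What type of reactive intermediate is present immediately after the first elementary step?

secondary carbocation

Step 1: Rate-determining heterolysis of the C–O bond gives TsO⁻ and a secondary carbocation.
After step 1 the species present is a secondary carbocation.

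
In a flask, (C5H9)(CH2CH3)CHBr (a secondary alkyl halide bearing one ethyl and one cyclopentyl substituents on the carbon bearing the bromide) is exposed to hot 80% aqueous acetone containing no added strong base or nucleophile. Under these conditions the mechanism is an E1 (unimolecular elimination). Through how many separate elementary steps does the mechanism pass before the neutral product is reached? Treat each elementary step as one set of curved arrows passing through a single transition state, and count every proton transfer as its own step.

Step 1: Rate-determining heterolysis of the C–Br bond gives Br⁻ and a secondary carbocation.
Step 2: A hydride (H with its bonding pair) migrates from the adjacent cyclopentyl carbon to the cationic centre — a 1,2-hydride shift — upgrading the secondary cation to a tertiary one.
Step 3: A weak base (a water molecule from the solvent) removes a proton from a carbon adjacent to the cationic centre; the electrons of that C–H bond become the new π(C=C) bond, giving the alkene.
Total: 3 elementary steps.

3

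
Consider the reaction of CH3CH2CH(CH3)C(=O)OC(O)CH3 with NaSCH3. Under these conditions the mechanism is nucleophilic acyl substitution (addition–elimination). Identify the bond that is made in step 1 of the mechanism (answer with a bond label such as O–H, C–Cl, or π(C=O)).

Step 1: CH3S⁻ adds to the carbonyl carbon; the C=O π electrons shift onto oxygen and a tetrahedral alkoxide intermediate forms.
The bond formed in this step is the C–S bond.

C–S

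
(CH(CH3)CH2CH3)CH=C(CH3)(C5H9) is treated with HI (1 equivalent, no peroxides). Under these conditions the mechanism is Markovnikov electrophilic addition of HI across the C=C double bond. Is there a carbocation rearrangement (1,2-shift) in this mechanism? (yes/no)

no

The first-formed carbocation is tertiary.
No single 1,2-shift to an adjacent carbon would produce a more-substituted cation than the one already present, so no rearrangement occurs.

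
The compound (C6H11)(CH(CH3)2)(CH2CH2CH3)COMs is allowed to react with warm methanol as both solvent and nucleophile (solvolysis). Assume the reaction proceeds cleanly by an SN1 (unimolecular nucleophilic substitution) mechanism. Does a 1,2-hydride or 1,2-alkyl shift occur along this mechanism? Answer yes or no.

The first-formed carbocation is tertiary.
No single 1,2-shift to an adjacent carbon would produce a more-substituted cation than the one already present, so no rearrangement occurs.

no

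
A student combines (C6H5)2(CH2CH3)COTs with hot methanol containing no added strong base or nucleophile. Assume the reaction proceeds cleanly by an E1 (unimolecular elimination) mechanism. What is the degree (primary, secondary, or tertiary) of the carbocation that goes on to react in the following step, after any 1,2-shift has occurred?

tertiary

Step 1: Unassisted departure of TsO⁻ (taking the C–O bonding pair) generates a tertiary carbocation.
No single 1,2-shift to an adjacent carbon would give a more-substituted cation, so no rearrangement occurs.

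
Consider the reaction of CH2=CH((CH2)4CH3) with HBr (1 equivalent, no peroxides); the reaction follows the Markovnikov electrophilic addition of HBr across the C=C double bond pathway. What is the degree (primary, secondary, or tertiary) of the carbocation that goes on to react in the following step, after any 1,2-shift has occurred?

Step 1: The π electrons of the C=C bond attack a proton of HBr; Markovnikov addition places the new C–H on the less-substituted alkene carbon, so the positive charge ends up on the more-substituted carbon — a secondary carbocation. The H–Br bond breaks heterolytically, releasing Br⁻.
No single 1,2-shift to an adjacent carbon would give a more-substituted cation, so no rearrangement occurs.

secondary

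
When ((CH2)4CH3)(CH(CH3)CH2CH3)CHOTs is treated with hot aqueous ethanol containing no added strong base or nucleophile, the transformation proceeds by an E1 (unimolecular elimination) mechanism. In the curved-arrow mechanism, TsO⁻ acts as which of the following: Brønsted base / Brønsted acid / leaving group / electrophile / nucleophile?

Step 1: Unassisted departure of TsO⁻ (taking the C–O bonding pair) generates a secondary carbocation.
TsO⁻ departs with both electrons of the breaking σ-bond — that is the definition of a leaving group.

leaving group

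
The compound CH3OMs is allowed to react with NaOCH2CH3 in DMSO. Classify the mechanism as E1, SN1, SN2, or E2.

Conditions: a methyl substrate with a strong nucleophile in the polar aprotic solvent DMSO.
These conditions are the textbook signature of the SN2 pathway.
An unhindered substrate with a strong nucleophile in a polar aprotic solvent favours one-step backside displacement.

SN2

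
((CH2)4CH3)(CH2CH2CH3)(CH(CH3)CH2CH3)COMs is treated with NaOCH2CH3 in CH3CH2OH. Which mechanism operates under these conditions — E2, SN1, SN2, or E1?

Conditions: a strong base with a tertiary substrate bearing a β-hydrogen.
These conditions are the textbook signature of the E2 pathway.
A strong (often hindered) base removes a β-H in concert with loss of the leaving group — bimolecular elimination.

E2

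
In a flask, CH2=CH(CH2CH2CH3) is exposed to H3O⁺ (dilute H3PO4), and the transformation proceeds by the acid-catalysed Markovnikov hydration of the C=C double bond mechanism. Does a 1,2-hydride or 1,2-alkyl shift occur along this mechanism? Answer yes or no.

The first-formed carbocation is secondary.
No single 1,2-shift to an adjacent carbon would produce a more-substituted cation than the one already present, so no rearrangement occurs.

no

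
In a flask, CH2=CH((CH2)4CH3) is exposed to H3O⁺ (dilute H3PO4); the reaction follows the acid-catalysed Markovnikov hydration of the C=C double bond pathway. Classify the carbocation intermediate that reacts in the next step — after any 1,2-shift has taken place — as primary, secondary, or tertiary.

Step 1: Protonation of the alkene by H3O⁺: the π bond acts as the nucleophile and picks up H⁺, giving the more stable (Markovnikov) secondary carbocation. H2O is released.
No single 1,2-shift to an adjacent carbon would give a more-substituted cation, so no rearrangement occurs.

secondary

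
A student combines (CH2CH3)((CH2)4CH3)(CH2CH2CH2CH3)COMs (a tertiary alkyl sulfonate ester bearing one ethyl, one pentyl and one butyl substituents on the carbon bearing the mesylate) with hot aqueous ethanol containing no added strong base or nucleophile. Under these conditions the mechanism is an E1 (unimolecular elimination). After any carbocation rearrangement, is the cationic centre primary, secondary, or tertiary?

tertiary

Step 1: The C–O bond breaks with both electrons going to the mesylate; MsO⁻ leaves and a tertiary carbocation remains.
No single 1,2-shift to an adjacent carbon would give a more-substituted cation, so no rearrangement occurs.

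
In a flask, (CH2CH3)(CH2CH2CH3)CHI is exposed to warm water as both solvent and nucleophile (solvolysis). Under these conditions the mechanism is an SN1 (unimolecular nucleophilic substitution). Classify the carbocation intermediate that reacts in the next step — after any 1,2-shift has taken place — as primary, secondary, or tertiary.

secondary

Step 1: Rate-determining heterolysis of the C–I bond gives I⁻ and a secondary carbocation.
No single 1,2-shift to an adjacent carbon would give a more-substituted cation, so no rearrangement occurs.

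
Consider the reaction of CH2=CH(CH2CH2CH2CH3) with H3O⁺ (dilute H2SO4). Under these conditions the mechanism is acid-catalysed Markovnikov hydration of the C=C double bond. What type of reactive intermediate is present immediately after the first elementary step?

Step 1: Protonation of the alkene by H3O⁺: the π bond acts as the nucleophile and picks up H⁺, giving the more stable (Markovnikov) secondary carbocation. H2O is released.
After step 1 the species present is a secondary carbocation.

secondary carbocation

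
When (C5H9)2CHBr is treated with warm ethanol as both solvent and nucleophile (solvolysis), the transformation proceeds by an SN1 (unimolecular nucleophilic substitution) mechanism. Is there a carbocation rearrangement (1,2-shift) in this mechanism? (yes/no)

The first-formed carbocation is secondary.
The adjacent cyclopentyl carbon already bears 2 other carbon substituents and has a hydrogen to migrate; after a 1,2-hydride shift from that carbon the positive charge sits on a tertiary centre.
Tertiary is more stable than secondary, so the shift occurs.

yes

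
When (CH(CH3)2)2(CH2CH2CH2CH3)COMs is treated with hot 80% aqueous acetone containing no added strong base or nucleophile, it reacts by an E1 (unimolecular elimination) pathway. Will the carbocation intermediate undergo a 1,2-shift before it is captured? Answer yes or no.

no

The first-formed carbocation is tertiary.
No single 1,2-shift to an adjacent carbon would produce a more-substituted cation than the one already present, so no rearrangement occurs.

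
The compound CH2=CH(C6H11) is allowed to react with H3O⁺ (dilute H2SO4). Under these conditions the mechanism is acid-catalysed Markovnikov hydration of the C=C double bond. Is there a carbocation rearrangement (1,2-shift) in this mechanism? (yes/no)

yes

The first-formed carbocation is secondary.
The adjacent cyclohexyl carbon already bears 2 other carbon substituents and has a hydrogen to migrate; after a 1,2-hydride shift from that carbon the positive charge sits on a tertiary centre.
Tertiary is more stable than secondary, so the shift occurs.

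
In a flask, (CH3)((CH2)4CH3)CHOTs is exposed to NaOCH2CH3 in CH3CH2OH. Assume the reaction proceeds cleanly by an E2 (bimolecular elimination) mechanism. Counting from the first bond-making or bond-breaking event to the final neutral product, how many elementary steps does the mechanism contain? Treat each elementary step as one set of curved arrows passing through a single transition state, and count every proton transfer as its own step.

1

Step 1: The strong base CH3CH2O⁻ removes a β-hydrogen; in the same concerted event the electrons of the breaking C–H bond form the new π(C=C) bond and the C–O σ-bond breaks, expelling TsO⁻. Anti-periplanar geometry; one transition state.
Total: 1 elementary step.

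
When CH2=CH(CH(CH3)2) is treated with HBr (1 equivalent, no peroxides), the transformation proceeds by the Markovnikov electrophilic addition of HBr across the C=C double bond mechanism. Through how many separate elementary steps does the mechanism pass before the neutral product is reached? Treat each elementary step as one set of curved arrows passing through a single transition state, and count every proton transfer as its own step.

3

Step 1: Protonation of the alkene by HBr: the π bond acts as the nucleophile and picks up H⁺, giving the more stable (Markovnikov) secondary carbocation. The H–Br bond breaks heterolytically, releasing Br⁻.
Step 2: Carbocation rearrangement: a 1,2-hydride shift from the adjacent isopropyl carbon converts the initially-formed secondary cation into the more stable tertiary cation.
Step 3: The Br⁻ anion donates a lone pair to the carbocation, forming the new C–Br σ-bond and giving the neutral alkyl halide.
Total: 3 elementary steps.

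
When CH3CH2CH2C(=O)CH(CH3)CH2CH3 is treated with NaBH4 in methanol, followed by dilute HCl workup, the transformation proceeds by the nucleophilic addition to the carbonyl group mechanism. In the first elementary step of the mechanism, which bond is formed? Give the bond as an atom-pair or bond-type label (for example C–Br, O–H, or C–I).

Step 1: A lone pair / filled orbital on H⁻ (delivered from BH4⁻) attacks the electrophilic carbonyl carbon; the π(C=O) electrons shift onto oxygen, producing a tetrahedral alkoxide intermediate.
The bond formed in this step is the C–H bond.

C–H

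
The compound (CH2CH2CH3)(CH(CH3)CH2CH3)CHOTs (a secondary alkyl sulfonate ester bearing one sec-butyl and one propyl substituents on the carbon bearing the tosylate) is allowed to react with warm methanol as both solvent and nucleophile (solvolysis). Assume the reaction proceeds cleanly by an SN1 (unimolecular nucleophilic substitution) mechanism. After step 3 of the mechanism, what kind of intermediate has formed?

Step 1: Rate-determining heterolysis of the C–O bond gives TsO⁻ and a secondary carbocation.
Step 2: A 1,2-hydride shift from the adjacent sec-butyl carbon moves the positive charge from the secondary centre to an adjacent carbon, generating a more stable tertiary carbocation.
Step 3: Nucleophilic capture: the oxygen of CH3OH bonds to the cationic carbon, producing an oxonium-ion intermediate.
After step 3 the species present is an oxonium ion.

oxonium ion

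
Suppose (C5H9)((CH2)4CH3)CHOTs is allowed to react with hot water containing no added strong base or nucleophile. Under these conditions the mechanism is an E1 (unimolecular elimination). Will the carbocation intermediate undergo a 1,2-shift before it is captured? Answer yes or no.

The first-formed carbocation is secondary.
The adjacent cyclopentyl carbon already bears 2 other carbon substituents and has a hydrogen to migrate; after a 1,2-hydride shift from that carbon the positive charge sits on a tertiary centre.
Tertiary is more stable than secondary, so the shift occurs.

yes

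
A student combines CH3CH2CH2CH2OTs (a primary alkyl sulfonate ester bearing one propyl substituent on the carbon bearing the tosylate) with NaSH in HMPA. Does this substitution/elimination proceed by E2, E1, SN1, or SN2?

Conditions: a primary substrate with a strong nucleophile in the polar aprotic solvent HMPA.
These conditions are the textbook signature of the SN2 pathway.
An unhindered substrate with a strong nucleophile in a polar aprotic solvent favours one-step backside displacement.

SN2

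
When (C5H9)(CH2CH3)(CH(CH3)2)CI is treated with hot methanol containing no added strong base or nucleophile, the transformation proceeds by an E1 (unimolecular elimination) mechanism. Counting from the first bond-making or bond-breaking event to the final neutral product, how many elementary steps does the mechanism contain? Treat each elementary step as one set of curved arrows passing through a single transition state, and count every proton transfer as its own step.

Step 1: Rate-determining heterolysis of the C–I bond gives I⁻ and a tertiary carbocation.
(No 1,2-shift: no single shift to an adjacent carbon would give a more stable cation.)
Step 2: A methanol molecule (solvent) deprotonates a β-carbon; as the C–H bond breaks, those electrons form the new alkene π bond.
Total: 2 elementary steps.

2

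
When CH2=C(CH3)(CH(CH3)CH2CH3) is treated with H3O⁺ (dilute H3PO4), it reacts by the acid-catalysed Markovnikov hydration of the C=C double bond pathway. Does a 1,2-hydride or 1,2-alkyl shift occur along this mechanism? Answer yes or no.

The first-formed carbocation is tertiary.
No single 1,2-shift to an adjacent carbon would produce a more-substituted cation than the one already present, so no rearrangement occurs.

no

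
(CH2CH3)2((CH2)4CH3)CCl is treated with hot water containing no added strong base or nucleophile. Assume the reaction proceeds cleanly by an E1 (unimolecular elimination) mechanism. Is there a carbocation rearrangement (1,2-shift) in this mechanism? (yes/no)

no

The first-formed carbocation is tertiary.
No single 1,2-shift to an adjacent carbon would produce a more-substituted cation than the one already present, so no rearrangement occurs.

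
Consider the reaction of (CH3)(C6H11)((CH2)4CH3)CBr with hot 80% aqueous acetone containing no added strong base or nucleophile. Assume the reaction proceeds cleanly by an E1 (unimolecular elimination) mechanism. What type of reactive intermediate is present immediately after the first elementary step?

Step 1: The C–Br bond breaks with both electrons going to the bromide; Br⁻ leaves and a tertiary carbocation remains.
After step 1 the species present is a tertiary carbocation.

tertiary carbocation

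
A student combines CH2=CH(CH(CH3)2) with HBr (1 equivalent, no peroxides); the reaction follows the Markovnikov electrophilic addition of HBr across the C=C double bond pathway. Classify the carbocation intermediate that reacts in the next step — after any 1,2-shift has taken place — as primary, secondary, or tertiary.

Step 1: The π electrons of the C=C bond attack a proton of HBr; Markovnikov addition places the new C–H on the less-substituted alkene carbon, so the positive charge ends up on the more-substituted carbon — a secondary carbocation. The H–Br bond breaks heterolytically, releasing Br⁻.
Step 2: A hydride (H with its bonding pair) migrates from the adjacent isopropyl carbon to the cationic centre — a 1,2-hydride shift — upgrading the secondary cation to a tertiary one.
The cation rearranges from secondary to tertiary via a 1,2-hydride shift from the adjacent isopropyl carbon; the tertiary cation is what reacts next.

tertiary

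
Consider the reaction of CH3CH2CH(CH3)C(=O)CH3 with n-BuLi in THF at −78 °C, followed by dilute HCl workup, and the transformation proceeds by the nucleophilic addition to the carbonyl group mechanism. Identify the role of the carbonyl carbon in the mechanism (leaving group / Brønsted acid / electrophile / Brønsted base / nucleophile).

electrophile

Step 1: the carbanion-like carbon of n-BuLi attacks the sp² carbonyl carbon; the C=O π bond breaks and the electrons end up as a lone pair on the alkoxide oxygen of the tetrahedral intermediate.
The carbonyl carbon accepts an electron pair into an empty or π* orbital — it is the electrophile.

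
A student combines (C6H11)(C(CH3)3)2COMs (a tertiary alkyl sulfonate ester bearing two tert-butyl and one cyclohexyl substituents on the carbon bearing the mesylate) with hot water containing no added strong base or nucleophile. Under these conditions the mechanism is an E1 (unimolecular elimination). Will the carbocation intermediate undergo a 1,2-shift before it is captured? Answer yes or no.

The first-formed carbocation is tertiary.
No single 1,2-shift to an adjacent carbon would produce a more-substituted cation than the one already present, so no rearrangement occurs.

no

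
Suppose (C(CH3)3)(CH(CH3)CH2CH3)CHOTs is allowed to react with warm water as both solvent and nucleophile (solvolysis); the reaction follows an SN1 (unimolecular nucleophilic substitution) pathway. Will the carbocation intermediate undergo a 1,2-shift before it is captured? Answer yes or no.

The first-formed carbocation is secondary.
The adjacent sec-butyl carbon already bears 2 other carbon substituents and has a hydrogen to migrate; after a 1,2-hydride shift from that carbon the positive charge sits on a tertiary centre.
Tertiary is more stable than secondary, so the shift occurs.

yes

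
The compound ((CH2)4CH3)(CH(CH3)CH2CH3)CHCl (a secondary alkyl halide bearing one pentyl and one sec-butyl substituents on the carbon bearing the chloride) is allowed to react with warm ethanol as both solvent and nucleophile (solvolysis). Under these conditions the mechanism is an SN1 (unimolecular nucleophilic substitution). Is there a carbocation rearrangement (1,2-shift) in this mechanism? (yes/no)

yes

The first-formed carbocation is secondary.
The adjacent sec-butyl carbon already bears 2 other carbon substituents and has a hydrogen to migrate; after a 1,2-hydride shift from that carbon the positive charge sits on a tertiary centre.
Tertiary is more stable than secondary, so the shift occurs.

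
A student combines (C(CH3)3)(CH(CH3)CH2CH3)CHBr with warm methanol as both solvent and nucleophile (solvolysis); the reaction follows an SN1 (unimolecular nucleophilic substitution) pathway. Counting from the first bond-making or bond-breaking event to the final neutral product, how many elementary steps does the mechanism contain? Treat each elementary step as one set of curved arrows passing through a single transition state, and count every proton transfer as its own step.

4

Step 1: The C–Br bond breaks with both electrons going to the bromide; Br⁻ leaves and a secondary carbocation remains.
Step 2: A hydride (H with its bonding pair) migrates from the adjacent sec-butyl carbon to the cationic centre — a 1,2-hydride shift — upgrading the secondary cation to a tertiary one.
Step 3: Nucleophilic capture: the oxygen of CH3OH bonds to the cationic carbon, producing an oxonium-ion intermediate.
Step 4: Deprotonation of the oxonium oxygen by solvent methanol yields the neutral ether.
Total: 4 elementary steps.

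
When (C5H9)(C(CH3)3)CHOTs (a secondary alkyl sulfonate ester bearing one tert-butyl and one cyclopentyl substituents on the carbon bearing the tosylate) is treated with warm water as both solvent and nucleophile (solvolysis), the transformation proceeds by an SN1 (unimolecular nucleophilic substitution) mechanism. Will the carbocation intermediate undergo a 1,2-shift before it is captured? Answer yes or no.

yes

The first-formed carbocation is secondary.
The adjacent cyclopentyl carbon already bears 2 other carbon substituents and has a hydrogen to migrate; after a 1,2-hydride shift from that carbon the positive charge sits on a tertiary centre.
Tertiary is more stable than secondary, so the shift occurs.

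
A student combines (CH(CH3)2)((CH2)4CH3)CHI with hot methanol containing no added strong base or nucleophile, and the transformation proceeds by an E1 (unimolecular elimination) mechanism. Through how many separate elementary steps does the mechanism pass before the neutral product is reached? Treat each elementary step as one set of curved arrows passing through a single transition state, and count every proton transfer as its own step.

Step 1: Rate-determining heterolysis of the C–I bond gives I⁻ and a secondary carbocation.
Step 2: Carbocation rearrangement: a 1,2-hydride shift from the adjacent isopropyl carbon converts the initially-formed secondary cation into the more stable tertiary cation.
Step 3: Loss of a β-proton to a methanol molecule of the solvent: the C–H bonding pair collapses toward the cationic carbon to form the C=C π bond, yielding the alkene.
Total: 3 elementary steps.

3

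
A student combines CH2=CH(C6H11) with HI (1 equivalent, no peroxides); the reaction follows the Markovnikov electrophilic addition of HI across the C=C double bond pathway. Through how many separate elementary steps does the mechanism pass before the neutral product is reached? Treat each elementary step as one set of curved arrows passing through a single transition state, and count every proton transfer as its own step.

3

Step 1: Protonation of the alkene by HI: the π bond acts as the nucleophile and picks up H⁺, giving the more stable (Markovnikov) secondary carbocation. The H–I bond breaks heterolytically, releasing I⁻.
Step 2: Carbocation rearrangement: a 1,2-hydride shift from the adjacent cyclohexyl carbon converts the initially-formed secondary cation into the more stable tertiary cation.
Step 3: The I⁻ anion donates a lone pair to the carbocation, forming the new C–I σ-bond and giving the neutral alkyl halide.
Total: 3 elementary steps.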